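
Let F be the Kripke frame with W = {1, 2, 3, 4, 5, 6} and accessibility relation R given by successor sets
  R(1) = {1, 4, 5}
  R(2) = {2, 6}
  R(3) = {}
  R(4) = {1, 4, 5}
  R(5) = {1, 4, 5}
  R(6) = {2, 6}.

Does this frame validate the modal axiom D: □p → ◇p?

No

By correspondence theory, D is valid on a frame iff R is serial.
Serial: no — 3 has no R-successor.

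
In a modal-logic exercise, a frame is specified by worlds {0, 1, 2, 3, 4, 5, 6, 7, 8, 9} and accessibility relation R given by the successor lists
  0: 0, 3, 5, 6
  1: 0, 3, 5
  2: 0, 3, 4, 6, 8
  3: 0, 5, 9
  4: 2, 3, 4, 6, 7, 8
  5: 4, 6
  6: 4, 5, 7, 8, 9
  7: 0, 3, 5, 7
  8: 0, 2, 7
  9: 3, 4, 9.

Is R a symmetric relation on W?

Symmetric: no — 0 R 5 but not 5 R 0.

No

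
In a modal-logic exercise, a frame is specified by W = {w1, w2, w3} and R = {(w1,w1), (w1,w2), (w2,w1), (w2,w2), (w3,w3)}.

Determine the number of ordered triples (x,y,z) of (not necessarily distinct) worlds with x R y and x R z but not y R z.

0

R is Euclidean; there are no such tuples.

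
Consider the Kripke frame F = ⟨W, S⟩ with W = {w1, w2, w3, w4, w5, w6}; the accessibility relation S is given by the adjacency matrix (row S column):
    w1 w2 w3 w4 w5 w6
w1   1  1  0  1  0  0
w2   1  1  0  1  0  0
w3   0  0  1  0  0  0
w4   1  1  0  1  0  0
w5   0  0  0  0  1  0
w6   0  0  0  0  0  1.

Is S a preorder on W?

Reflexive: yes — every world is S-related to itself.
Transitive: yes — every two-step S-path is closed by a direct edge.
So S is a preorder.

Yes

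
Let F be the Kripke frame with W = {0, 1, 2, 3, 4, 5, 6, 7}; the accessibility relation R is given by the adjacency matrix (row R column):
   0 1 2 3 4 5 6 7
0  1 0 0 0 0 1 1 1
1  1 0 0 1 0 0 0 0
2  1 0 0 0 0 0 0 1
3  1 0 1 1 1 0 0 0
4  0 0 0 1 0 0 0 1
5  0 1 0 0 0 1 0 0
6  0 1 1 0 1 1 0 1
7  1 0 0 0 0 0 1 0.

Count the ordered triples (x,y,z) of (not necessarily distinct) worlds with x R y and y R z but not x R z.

Enumerating: (0,5,1), (0,6,1), (0,6,2), (0,6,4), (1,0,5), (1,0,6), (1,0,7), (1,3,2), (1,3,4), (2,0,5), (2,0,6), (2,7,6), … and 25 more.
Total: 37.

37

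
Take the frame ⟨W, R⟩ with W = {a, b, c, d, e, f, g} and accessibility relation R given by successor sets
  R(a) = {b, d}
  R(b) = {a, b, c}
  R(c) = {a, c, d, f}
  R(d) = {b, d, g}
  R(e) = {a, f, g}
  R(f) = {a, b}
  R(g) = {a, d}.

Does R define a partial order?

No

Reflexive: no — a is not related to itself.
Transitive: no — a R b and b R c, but not a R c.
Antisymmetric: no — a R b and b R a with a ≠ b.
So R is not a partial order.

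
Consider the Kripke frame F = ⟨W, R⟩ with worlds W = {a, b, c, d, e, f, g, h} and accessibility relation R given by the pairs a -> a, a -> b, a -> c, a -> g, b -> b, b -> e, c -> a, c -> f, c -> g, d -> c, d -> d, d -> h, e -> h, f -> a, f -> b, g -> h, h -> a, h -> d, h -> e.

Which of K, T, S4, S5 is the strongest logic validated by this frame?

Reflexive (axiom T): no — c is not related to itself.
Transitive (axiom 4): no — a R b and b R e, but not a R e.
Euclidean (axiom 5): no — a R b and a R c, but not b R c.
So F validates K; T would additionally require R to be reflexive. The strongest is K.

K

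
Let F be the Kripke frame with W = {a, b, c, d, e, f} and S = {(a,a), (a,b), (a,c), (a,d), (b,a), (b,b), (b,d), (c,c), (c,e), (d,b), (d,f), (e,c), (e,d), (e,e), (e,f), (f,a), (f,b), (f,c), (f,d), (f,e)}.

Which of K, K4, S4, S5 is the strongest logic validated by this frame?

Transitive (axiom 4): no — a S c and c S e, but not a S e.
Reflexive (axiom T): no — d is not related to itself.
Euclidean (axiom 5): no — a S b and a S c, but not b S c.
So F validates K; K4 would additionally require S to be transitive. The strongest is K.

K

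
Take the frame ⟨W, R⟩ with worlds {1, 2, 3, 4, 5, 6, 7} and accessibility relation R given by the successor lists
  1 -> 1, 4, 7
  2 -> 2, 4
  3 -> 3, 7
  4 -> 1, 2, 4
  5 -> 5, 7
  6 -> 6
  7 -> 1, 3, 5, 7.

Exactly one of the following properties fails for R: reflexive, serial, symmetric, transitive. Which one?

Reflexive: yes — every world is R-related to itself.
Serial: yes — every world has a successor (e.g. 1 R 1).
Symmetric: yes — every pair in R has its reverse in R.
Transitive: no — 1 R 4 and 4 R 2, but not 1 R 2.
Only transitive fails.

transitive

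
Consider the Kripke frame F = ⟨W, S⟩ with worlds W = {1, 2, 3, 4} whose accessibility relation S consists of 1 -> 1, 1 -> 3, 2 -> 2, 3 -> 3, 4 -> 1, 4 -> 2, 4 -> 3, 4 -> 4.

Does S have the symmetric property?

Symmetric: no — 1 S 3 but not 3 S 1.

No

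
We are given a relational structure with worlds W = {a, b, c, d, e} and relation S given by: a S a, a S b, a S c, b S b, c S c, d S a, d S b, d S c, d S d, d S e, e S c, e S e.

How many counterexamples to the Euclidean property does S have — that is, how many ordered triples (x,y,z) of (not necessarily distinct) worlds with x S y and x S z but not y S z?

Enumerating: (a,b,a), (a,b,c), (a,c,a), (a,c,b), (d,a,d), (d,a,e), (d,b,a), (d,b,c), (d,b,d), (d,b,e), (d,c,a), (d,c,b), (d,c,d), (d,c,e), (d,e,a), (d,e,b), (d,e,d), (e,c,e).

18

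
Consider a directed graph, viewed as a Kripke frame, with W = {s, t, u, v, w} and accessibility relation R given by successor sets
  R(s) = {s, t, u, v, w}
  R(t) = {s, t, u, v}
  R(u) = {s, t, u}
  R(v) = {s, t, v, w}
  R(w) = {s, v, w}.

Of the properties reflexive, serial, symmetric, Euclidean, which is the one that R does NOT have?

Euclidean

Reflexive: yes — every world is R-related to itself.
Serial: yes — every world has a successor (e.g. s R s).
Symmetric: yes — every pair in R has its reverse in R.
Euclidean: no — s R t and s R w, but not t R w.
Only Euclidean fails.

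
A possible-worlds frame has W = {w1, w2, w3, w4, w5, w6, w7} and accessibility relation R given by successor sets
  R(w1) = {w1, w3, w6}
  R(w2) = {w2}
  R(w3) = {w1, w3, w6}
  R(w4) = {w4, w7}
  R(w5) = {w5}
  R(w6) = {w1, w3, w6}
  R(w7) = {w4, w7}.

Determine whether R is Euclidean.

Euclidean: yes — any two successors of a common world are R-related.

Yes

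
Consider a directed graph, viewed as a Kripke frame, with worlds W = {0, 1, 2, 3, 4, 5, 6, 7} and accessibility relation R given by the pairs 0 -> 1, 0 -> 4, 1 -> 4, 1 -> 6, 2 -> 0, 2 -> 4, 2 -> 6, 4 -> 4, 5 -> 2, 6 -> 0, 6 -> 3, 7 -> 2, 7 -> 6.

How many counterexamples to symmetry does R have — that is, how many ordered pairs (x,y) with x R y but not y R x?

Enumerating: (0,1), (0,4), (1,4), (1,6), (2,0), (2,4), (2,6), (5,2), (6,0), (6,3), (7,2), (7,6).

12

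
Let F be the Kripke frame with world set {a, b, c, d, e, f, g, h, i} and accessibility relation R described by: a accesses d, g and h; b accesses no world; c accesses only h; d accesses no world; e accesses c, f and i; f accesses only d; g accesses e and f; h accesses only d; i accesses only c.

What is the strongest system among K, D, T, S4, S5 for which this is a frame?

K

Serial (axiom D): no — b has no R-successor.
Reflexive (axiom T): no — a is not related to itself.
Transitive (axiom 4): no — a R g and g R e, but not a R e.
Euclidean (axiom 5): no — a R d and a R g, but not d R g.
So F validates K; D would additionally require R to be serial. The strongest is K.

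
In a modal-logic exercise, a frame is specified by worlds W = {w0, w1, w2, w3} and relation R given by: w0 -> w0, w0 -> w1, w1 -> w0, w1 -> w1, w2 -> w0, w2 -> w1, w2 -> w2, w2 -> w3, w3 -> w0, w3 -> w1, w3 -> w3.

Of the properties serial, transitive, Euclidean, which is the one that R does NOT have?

Serial: yes — every world has a successor (e.g. w0 R w0).
Transitive: yes — every two-step R-path is closed by a direct edge.
Euclidean: no — w2 R w0 and w2 R w3, but not w0 R w3.
Only Euclidean fails.

Euclidean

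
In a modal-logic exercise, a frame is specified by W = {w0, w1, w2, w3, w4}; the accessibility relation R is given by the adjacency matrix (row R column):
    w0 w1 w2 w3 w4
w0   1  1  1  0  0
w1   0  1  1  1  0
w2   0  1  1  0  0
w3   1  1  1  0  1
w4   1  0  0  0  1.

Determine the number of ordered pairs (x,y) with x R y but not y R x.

6

Enumerating: (w0,w1), (w0,w2), (w3,w0), (w3,w2), (w3,w4), (w4,w0).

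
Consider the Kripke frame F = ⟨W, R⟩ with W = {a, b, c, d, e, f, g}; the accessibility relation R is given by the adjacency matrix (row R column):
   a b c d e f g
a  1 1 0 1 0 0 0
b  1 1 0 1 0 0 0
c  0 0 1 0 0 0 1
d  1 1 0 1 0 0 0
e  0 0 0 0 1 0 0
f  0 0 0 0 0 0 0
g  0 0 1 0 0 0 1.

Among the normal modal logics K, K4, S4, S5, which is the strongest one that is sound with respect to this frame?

K4

Transitive (axiom 4): yes — every two-step R-path is closed by a direct edge.
Reflexive (axiom T): no — f is not related to itself.
Euclidean (axiom 5): yes — any two successors of a common world are R-related.
So F validates K, K4; S4 would additionally require R to be reflexive. The strongest is K4.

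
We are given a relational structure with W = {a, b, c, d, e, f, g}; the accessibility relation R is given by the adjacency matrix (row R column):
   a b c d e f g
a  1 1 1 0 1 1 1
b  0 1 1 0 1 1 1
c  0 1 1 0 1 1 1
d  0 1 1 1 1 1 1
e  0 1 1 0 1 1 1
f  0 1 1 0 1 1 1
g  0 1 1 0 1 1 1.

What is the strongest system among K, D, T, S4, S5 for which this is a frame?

Serial (axiom D): yes — every world has a successor (e.g. a R a).
Reflexive (axiom T): yes — every world is R-related to itself.
Transitive (axiom 4): yes — every two-step R-path is closed by a direct edge.
Euclidean (axiom 5): no — a R b and a R a, but not b R a.
So F validates K, D, T, S4; S5 would additionally require R to be Euclidean. The strongest is S4.

S4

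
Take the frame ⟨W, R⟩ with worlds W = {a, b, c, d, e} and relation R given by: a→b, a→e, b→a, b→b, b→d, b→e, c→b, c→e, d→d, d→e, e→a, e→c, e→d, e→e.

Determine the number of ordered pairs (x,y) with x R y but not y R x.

Enumerating: (b,d), (b,e), (c,b).

3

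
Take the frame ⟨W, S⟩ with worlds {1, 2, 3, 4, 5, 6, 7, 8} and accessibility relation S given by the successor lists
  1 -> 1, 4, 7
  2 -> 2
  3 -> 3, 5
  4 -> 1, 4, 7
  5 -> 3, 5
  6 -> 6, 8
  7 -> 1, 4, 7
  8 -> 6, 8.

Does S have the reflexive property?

Reflexive: yes — every world is S-related to itself.

Yes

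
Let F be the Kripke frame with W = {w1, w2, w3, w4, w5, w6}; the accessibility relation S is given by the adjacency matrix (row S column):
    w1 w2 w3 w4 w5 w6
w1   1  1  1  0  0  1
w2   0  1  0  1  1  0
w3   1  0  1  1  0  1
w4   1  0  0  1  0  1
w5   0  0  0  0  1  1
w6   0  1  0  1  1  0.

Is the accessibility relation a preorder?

Reflexive: no — w6 is not related to itself.
Transitive: no — w1 S w2 and w2 S w4, but not w1 S w4.
So S is not a preorder.

No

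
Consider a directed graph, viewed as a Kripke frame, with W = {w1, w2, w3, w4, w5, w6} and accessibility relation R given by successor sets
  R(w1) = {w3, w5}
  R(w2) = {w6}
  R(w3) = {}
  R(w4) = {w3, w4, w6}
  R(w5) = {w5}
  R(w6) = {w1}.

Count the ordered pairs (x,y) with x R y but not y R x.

Enumerating: (w1,w3), (w1,w5), (w2,w6), (w4,w3), (w4,w6), (w6,w1).

6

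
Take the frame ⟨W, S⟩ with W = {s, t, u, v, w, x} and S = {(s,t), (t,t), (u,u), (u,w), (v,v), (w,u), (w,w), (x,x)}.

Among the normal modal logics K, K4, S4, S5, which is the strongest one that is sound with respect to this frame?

K4

Transitive (axiom 4): yes — every two-step S-path is closed by a direct edge.
Reflexive (axiom T): no — s is not related to itself.
Euclidean (axiom 5): yes — any two successors of a common world are S-related.
So F validates K, K4; S4 would additionally require S to be reflexive. The strongest is K4.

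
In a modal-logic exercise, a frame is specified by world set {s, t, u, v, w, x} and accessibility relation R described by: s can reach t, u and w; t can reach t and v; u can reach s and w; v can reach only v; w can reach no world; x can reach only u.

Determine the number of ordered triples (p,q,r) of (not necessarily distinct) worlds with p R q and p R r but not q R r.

12

Enumerating: (s,t,u), (s,t,w), (s,u,t), (s,u,u), (s,w,t), (s,w,u), (s,w,w), (t,v,t), (u,s,s), (u,w,s), (u,w,w), (x,u,u).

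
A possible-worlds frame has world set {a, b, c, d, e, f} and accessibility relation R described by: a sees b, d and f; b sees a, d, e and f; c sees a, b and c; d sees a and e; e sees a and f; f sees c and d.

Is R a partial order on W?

No

Reflexive: no — a is not related to itself.
Transitive: no — a R b and b R e, but not a R e.
Antisymmetric: no — a R b and b R a with a ≠ b.
So R is not a partial order.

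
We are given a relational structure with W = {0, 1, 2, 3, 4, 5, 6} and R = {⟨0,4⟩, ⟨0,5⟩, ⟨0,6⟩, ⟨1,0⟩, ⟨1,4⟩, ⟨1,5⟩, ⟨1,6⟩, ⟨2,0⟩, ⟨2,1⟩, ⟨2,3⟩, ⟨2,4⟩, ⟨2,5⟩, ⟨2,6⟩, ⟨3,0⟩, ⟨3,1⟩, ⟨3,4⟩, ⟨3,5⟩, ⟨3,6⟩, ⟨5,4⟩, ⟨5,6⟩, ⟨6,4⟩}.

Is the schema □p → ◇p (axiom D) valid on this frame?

No

By correspondence theory, D is valid on a frame iff R is serial.
Serial: no — 4 has no R-successor.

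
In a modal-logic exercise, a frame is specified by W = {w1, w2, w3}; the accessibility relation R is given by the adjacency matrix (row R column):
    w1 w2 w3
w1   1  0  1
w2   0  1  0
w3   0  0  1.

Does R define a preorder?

Yes

Reflexive: yes — every world is R-related to itself.
Transitive: yes — every two-step R-path is closed by a direct edge.
So R is a preorder.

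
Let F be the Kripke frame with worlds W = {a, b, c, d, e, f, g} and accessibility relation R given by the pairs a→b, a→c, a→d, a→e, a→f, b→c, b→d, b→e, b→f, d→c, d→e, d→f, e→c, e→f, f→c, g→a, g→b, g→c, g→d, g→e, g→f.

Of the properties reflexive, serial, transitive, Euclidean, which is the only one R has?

transitive

Reflexive: no — a is not related to itself.
Serial: no — c has no R-successor.
Transitive: yes — every two-step R-path is closed by a direct edge.
Euclidean: no — a R c and a R b, but not c R b.
Only transitive holds.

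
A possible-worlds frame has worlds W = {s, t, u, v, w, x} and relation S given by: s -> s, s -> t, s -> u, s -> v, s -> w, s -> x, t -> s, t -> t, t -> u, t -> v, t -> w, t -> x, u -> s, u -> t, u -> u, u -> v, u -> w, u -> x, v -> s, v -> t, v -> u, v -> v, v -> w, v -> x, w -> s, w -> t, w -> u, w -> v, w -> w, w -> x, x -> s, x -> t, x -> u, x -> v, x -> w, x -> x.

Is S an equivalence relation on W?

Yes

Reflexive: yes — every world is S-related to itself.
Symmetric: yes — every pair in S has its reverse in S.
Transitive: yes — every two-step S-path is closed by a direct edge.
So S is an equivalence relation.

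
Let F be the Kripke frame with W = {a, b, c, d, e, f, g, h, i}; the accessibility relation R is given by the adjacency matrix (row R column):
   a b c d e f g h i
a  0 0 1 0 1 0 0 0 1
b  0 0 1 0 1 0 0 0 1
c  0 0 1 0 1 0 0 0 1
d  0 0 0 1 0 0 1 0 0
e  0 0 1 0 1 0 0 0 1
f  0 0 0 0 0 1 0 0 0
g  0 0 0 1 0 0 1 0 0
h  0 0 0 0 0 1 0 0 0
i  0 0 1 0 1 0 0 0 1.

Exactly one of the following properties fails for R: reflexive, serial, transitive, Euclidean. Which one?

Reflexive: no — a is not related to itself.
Serial: yes — every world has a successor (e.g. a R c).
Transitive: yes — every two-step R-path is closed by a direct edge.
Euclidean: yes — any two successors of a common world are R-related.
Only reflexive fails.

reflexive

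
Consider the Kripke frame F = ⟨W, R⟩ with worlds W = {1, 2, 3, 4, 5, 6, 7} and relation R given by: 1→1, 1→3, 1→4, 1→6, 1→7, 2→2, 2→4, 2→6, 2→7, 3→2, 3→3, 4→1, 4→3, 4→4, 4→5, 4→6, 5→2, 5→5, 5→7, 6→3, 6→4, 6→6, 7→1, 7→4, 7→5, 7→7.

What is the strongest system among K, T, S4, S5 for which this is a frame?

T

Reflexive (axiom T): yes — every world is R-related to itself.
Transitive (axiom 4): no — 1 R 3 and 3 R 2, but not 1 R 2.
Euclidean (axiom 5): no — 1 R 3 and 1 R 4, but not 3 R 4.
So F validates K, T; S4 would additionally require R to be transitive. The strongest is T.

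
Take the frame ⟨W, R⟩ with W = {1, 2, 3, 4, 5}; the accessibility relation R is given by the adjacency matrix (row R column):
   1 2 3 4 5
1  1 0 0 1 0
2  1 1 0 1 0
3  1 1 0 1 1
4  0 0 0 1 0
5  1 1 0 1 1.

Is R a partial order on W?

Reflexive: no — 3 is not related to itself.
Transitive: yes — every two-step R-path is closed by a direct edge.
Antisymmetric: yes — no distinct pair is related both ways.
So R is not a partial order.

No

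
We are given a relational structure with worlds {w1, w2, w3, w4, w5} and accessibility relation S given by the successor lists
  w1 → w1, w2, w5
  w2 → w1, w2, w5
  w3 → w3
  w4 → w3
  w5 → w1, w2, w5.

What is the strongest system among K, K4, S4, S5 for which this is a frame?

K4

Transitive (axiom 4): yes — every two-step S-path is closed by a direct edge.
Reflexive (axiom T): no — w4 is not related to itself.
Euclidean (axiom 5): yes — any two successors of a common world are S-related.
So F validates K, K4; S4 would additionally require S to be reflexive. The strongest is K4.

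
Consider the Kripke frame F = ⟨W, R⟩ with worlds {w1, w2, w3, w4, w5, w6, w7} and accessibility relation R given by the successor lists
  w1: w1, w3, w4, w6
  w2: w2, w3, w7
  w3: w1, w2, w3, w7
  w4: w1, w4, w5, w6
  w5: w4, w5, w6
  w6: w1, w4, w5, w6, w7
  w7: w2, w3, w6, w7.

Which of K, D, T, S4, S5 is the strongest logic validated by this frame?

Serial (axiom D): yes — every world has a successor (e.g. w1 R w1).
Reflexive (axiom T): yes — every world is R-related to itself.
Transitive (axiom 4): no — w1 R w3 and w3 R w2, but not w1 R w2.
Euclidean (axiom 5): no — w1 R w3 and w1 R w4, but not w3 R w4.
So F validates K, D, T; S4 would additionally require R to be transitive. The strongest is T.

T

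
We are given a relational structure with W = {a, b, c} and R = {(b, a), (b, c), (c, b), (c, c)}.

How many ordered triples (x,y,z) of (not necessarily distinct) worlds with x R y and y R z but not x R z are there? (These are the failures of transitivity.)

2

Enumerating: (b,c,b), (c,b,a).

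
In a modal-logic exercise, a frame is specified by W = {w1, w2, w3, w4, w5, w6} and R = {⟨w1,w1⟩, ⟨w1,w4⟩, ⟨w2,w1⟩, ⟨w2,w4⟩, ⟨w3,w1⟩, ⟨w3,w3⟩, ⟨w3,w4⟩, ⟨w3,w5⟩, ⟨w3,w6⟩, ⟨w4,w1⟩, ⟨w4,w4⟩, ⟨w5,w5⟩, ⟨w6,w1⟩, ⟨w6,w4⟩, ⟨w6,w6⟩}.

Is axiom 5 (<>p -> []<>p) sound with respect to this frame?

Axiom 5 corresponds to the accessibility relation being Euclidean.
Euclidean: no — w3 R w1 and w3 R w5, but not w1 R w5.

No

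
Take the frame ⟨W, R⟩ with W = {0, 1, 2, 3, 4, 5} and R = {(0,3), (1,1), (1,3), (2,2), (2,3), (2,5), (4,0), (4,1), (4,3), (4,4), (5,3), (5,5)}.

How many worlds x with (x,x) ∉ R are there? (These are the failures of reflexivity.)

2

Enumerating: 0, 3.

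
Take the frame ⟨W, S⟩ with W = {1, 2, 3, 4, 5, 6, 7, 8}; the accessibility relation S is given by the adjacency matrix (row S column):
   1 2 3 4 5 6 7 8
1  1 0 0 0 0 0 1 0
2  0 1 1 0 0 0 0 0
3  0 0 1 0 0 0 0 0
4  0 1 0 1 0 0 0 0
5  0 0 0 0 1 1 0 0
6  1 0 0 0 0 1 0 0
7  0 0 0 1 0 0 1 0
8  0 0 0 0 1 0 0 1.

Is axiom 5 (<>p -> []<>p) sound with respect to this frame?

No

Axiom 5 corresponds to the accessibility relation being Euclidean.
Euclidean: no — 1 S 7 and 1 S 1, but not 7 S 1.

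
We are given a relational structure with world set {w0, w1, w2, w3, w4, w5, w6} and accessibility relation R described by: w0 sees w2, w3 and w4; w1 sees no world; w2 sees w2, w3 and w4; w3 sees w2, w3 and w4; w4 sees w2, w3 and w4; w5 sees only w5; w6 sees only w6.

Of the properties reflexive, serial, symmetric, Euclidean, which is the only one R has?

Reflexive: no — w0 is not related to itself.
Serial: no — w1 has no R-successor.
Symmetric: no — w0 R w2 but not w2 R w0.
Euclidean: yes — any two successors of a common world are R-related.
Only Euclidean holds.

Euclidean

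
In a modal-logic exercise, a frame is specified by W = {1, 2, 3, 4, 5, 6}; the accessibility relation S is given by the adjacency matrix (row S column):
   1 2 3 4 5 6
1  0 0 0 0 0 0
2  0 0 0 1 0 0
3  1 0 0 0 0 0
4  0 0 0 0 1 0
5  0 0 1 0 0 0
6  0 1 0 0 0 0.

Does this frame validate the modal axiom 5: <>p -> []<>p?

No

The schema 5 characterises exactly the Euclidean frames.
Euclidean: no — 2 S 4 and 2 S 4, but not 4 S 4.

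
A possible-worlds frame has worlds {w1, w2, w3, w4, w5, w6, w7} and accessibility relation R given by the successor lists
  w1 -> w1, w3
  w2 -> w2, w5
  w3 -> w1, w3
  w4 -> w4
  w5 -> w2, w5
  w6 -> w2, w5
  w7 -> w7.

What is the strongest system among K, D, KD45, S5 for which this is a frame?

Serial (axiom D): yes — every world has a successor (e.g. w1 R w1).
Euclidean (axiom 5): yes — any two successors of a common world are R-related.
Transitive (axiom 4): yes — every two-step R-path is closed by a direct edge.
Reflexive (axiom T): no — w6 is not related to itself.
So F validates K, D, KD45; S5 would additionally require R to be reflexive. The strongest is KD45.

KD45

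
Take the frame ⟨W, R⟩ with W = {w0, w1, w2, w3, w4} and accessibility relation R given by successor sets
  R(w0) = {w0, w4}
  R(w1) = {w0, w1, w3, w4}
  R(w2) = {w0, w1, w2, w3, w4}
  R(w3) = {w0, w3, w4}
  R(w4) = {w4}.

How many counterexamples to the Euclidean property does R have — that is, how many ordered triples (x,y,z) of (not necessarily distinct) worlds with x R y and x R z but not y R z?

20

Enumerating: (w0,w4,w0), (w1,w0,w1), (w1,w0,w3), (w1,w3,w1), (w1,w4,w0), (w1,w4,w1), (w1,w4,w3), (w2,w0,w1), (w2,w0,w2), (w2,w0,w3), (w2,w1,w2), (w2,w3,w1), … and 8 more.
Total: 20.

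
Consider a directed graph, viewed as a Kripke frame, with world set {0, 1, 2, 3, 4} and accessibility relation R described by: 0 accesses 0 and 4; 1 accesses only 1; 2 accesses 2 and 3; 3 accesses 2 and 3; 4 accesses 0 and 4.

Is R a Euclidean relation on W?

Euclidean: yes — any two successors of a common world are R-related.

Yes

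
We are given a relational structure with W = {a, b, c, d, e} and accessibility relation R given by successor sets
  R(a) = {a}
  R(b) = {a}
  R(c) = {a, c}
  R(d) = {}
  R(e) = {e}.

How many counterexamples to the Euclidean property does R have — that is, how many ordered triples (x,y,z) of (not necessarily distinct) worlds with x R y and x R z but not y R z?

1

Enumerating: (c,a,c).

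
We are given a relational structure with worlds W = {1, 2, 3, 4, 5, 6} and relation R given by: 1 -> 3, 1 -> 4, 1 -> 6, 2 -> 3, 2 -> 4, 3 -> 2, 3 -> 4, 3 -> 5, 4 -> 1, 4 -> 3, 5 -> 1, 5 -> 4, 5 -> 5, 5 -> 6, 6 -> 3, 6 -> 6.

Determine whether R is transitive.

Transitive: no — 1 R 3 and 3 R 2, but not 1 R 2.

No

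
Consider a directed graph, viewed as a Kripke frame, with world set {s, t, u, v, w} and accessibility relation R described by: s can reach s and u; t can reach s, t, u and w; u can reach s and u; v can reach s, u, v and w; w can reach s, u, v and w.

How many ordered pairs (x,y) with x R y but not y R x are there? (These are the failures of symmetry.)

Enumerating: (t,s), (t,u), (t,w), (v,s), (v,u), (w,s), (w,u).

7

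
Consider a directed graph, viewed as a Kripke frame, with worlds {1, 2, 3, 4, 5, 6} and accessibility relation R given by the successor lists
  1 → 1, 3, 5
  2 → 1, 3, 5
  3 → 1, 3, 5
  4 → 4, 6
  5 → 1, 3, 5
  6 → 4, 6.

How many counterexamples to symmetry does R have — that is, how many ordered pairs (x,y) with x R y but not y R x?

3

Enumerating: (2,1), (2,3), (2,5).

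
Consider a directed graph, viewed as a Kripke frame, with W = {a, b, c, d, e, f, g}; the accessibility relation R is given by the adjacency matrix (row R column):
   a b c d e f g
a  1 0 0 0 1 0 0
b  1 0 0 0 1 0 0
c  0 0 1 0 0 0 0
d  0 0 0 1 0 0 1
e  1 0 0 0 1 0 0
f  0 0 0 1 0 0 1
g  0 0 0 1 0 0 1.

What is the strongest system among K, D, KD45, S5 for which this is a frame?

KD45

Serial (axiom D): yes — every world has a successor (e.g. a R a).
Euclidean (axiom 5): yes — any two successors of a common world are R-related.
Transitive (axiom 4): yes — every two-step R-path is closed by a direct edge.
Reflexive (axiom T): no — b is not related to itself.
So F validates K, D, KD45; S5 would additionally require R to be reflexive. The strongest is KD45.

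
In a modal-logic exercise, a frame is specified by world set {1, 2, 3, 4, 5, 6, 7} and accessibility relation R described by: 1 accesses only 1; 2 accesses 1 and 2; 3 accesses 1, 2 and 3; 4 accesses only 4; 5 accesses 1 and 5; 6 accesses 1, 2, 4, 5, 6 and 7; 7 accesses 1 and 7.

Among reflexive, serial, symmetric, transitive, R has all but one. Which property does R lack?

Reflexive: yes — every world is R-related to itself.
Serial: yes — every world has a successor (e.g. 1 R 1).
Symmetric: no — 2 R 1 but not 1 R 2.
Transitive: yes — every two-step R-path is closed by a direct edge.
Only symmetric fails.

symmetric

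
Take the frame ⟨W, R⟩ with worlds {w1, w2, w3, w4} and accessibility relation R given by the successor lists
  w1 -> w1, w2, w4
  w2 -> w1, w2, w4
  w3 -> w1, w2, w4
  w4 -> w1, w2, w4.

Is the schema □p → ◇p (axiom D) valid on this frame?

Yes

Axiom D corresponds to the accessibility relation being serial.
Serial: yes — every world has a successor (e.g. w1 R w1).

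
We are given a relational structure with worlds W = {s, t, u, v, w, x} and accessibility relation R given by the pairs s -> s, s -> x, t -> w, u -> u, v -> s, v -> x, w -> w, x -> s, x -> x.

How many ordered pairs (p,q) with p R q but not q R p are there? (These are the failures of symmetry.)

3

Enumerating: (t,w), (v,s), (v,x).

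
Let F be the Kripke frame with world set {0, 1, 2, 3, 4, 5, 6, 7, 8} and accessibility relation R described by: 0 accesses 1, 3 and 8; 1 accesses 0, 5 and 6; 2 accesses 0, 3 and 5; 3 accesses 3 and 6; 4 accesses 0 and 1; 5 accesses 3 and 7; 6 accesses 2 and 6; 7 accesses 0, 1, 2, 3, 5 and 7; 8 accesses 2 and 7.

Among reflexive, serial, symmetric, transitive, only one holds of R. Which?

Reflexive: no — 0 is not related to itself.
Serial: yes — every world has a successor (e.g. 0 R 1).
Symmetric: no — 0 R 3 but not 3 R 0.
Transitive: no — 0 R 1 and 1 R 5, but not 0 R 5.
Only serial holds.

serial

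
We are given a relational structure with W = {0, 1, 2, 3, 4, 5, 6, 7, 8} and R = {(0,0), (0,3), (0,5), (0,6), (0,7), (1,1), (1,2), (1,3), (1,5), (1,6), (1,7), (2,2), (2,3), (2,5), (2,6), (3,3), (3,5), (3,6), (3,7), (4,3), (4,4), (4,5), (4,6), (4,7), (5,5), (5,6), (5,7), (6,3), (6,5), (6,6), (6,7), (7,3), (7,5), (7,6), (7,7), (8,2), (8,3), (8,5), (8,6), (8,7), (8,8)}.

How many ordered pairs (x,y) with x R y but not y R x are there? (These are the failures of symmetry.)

22

Enumerating: (0,3), (0,5), (0,6), (0,7), (1,2), (1,3), (1,5), (1,6), (1,7), (2,3), (2,5), (2,6), … and 10 more.
Total: 22.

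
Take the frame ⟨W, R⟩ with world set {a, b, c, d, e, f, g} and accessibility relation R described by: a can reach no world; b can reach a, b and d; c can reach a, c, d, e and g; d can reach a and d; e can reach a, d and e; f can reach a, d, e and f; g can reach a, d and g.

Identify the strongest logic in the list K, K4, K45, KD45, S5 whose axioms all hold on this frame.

Transitive (axiom 4): yes — every two-step R-path is closed by a direct edge.
Euclidean (axiom 5): no — b R a and b R d, but not a R d.
Serial (axiom D): no — a has no R-successor.
Reflexive (axiom T): no — a is not related to itself.
So F validates K, K4; K45 would additionally require R to be Euclidean. The strongest is K4.

K4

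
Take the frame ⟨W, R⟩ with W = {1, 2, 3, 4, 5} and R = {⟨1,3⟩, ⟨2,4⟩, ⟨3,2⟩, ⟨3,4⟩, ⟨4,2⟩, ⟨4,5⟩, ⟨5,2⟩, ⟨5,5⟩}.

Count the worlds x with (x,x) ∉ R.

4

Enumerating: 1, 2, 3, 4.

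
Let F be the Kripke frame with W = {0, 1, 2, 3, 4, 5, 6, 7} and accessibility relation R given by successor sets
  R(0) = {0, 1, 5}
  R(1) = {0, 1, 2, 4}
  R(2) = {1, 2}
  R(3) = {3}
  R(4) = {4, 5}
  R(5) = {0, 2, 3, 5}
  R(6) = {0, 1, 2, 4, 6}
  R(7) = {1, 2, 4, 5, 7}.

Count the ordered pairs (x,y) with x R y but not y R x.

12

Enumerating: (1,4), (4,5), (5,2), (5,3), (6,0), (6,1), (6,2), (6,4), (7,1), (7,2), (7,4), (7,5).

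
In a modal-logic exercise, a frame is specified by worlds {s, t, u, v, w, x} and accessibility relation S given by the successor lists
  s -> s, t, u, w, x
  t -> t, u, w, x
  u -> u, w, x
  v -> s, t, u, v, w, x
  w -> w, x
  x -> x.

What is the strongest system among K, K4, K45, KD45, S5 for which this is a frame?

Transitive (axiom 4): yes — every two-step S-path is closed by a direct edge.
Euclidean (axiom 5): no — s S u and s S t, but not u S t.
Serial (axiom D): yes — every world has a successor (e.g. s S s).
Reflexive (axiom T): yes — every world is S-related to itself.
So F validates K, K4; K45 would additionally require S to be Euclidean. The strongest is K4.

K4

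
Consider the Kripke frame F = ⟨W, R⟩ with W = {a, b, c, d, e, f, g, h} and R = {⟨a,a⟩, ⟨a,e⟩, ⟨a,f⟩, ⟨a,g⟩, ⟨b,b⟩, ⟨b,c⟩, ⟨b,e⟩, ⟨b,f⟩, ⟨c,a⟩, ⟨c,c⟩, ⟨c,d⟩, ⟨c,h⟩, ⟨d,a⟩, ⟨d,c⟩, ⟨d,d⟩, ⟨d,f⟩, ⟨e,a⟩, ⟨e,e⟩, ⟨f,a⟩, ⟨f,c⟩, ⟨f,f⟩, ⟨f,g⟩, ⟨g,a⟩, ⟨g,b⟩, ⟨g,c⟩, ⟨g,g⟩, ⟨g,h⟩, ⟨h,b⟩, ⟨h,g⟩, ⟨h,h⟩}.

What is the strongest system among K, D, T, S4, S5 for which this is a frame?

Serial (axiom D): yes — every world has a successor (e.g. a R a).
Reflexive (axiom T): yes — every world is R-related to itself.
Transitive (axiom 4): no — a R f and f R c, but not a R c.
Euclidean (axiom 5): no — a R e and a R f, but not e R f.
So F validates K, D, T; S4 would additionally require R to be transitive. The strongest is T.

T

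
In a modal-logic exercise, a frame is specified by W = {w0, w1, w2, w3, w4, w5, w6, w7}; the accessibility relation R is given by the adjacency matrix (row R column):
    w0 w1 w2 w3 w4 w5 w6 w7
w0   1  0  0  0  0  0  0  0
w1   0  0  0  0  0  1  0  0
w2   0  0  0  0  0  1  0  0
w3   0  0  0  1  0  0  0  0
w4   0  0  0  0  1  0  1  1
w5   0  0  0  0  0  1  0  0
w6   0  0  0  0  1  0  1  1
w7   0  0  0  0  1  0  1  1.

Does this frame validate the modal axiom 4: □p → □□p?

By correspondence theory, 4 is valid on a frame iff R is transitive.
Transitive: yes — every two-step R-path is closed by a direct edge.

Yes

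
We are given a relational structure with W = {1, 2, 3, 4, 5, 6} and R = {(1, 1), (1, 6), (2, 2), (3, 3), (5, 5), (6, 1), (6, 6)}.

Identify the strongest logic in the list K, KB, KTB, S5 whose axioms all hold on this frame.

Symmetric (axiom B): yes — every pair in R has its reverse in R.
Reflexive (axiom T): no — 4 is not related to itself.
Euclidean (axiom 5): yes — any two successors of a common world are R-related.
So F validates K, KB; KTB would additionally require R to be reflexive. The strongest is KB.

KB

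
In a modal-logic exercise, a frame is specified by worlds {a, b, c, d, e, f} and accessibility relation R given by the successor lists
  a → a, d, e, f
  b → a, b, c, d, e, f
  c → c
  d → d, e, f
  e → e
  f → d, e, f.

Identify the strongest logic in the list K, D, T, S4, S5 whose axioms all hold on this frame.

Serial (axiom D): yes — every world has a successor (e.g. a R a).
Reflexive (axiom T): yes — every world is R-related to itself.
Transitive (axiom 4): yes — every two-step R-path is closed by a direct edge.
Euclidean (axiom 5): no — a R e and a R d, but not e R d.
So F validates K, D, T, S4; S5 would additionally require R to be Euclidean. The strongest is S4.

S4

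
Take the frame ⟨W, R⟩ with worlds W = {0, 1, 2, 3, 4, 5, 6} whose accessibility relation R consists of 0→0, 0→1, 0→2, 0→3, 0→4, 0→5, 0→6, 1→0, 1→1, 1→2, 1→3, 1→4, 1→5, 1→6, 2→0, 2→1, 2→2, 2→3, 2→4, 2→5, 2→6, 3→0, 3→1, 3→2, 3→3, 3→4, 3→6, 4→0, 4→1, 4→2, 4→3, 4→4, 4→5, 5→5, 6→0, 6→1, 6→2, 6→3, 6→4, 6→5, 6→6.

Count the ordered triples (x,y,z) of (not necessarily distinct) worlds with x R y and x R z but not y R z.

39

Enumerating: (0,3,5), (0,4,6), (0,5,0), (0,5,1), (0,5,2), (0,5,3), (0,5,4), (0,5,6), (1,3,5), (1,4,6), (1,5,0), (1,5,1), … and 27 more.
Total: 39.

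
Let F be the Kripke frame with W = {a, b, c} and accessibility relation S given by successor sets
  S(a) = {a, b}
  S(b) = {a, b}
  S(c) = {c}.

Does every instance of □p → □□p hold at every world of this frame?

Yes

Axiom 4 corresponds to the accessibility relation being transitive.
Transitive: yes — every two-step S-path is closed by a direct edge.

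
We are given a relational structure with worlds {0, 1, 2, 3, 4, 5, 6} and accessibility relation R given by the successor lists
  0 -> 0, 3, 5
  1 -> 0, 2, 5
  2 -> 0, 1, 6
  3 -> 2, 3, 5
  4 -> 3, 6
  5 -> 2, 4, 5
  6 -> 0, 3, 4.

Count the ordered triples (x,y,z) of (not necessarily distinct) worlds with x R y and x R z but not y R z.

Enumerating: (0,3,0), (0,5,0), (0,5,3), (1,0,2), (1,2,2), (1,2,5), (1,5,0), (2,0,1), (2,0,6), (2,1,1), (2,1,6), (2,6,1), … and 18 more.
Total: 30.

30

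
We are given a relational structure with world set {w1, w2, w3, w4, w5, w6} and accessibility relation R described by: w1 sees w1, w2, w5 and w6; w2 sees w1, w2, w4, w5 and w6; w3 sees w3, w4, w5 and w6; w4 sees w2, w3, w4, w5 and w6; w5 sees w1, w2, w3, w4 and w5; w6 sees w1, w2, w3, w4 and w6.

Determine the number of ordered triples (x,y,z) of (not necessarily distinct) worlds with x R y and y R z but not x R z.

24

Enumerating: (w1,w2,w4), (w1,w5,w3), (w1,w5,w4), (w1,w6,w3), (w1,w6,w4), (w2,w4,w3), (w2,w5,w3), (w2,w6,w3), (w3,w4,w2), (w3,w5,w1), (w3,w5,w2), (w3,w6,w1), … and 12 more.
Total: 24.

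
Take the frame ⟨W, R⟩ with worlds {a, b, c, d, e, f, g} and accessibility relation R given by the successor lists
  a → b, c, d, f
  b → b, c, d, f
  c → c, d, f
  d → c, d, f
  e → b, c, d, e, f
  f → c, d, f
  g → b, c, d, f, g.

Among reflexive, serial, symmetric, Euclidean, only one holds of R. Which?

serial

Reflexive: no — a is not related to itself.
Serial: yes — every world has a successor (e.g. a R b).
Symmetric: no — a R b but not b R a.
Euclidean: no — a R c and a R b, but not c R b.
Only serial holds.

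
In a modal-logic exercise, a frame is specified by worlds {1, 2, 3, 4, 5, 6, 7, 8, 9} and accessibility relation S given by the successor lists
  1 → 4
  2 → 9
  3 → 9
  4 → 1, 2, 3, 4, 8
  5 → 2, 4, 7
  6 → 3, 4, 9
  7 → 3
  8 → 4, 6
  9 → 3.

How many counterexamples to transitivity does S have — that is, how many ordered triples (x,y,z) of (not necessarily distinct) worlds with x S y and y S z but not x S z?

25

Enumerating: (1,4,1), (1,4,2), (1,4,3), (1,4,8), (2,9,3), (3,9,3), (4,2,9), (4,3,9), (4,8,6), (5,2,9), (5,4,1), (5,4,3), … and 13 more.
Total: 25.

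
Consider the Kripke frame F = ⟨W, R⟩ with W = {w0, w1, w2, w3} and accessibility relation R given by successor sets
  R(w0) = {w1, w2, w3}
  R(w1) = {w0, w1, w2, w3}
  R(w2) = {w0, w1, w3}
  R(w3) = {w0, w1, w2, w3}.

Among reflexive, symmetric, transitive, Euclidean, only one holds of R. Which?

Reflexive: no — w0 is not related to itself.
Symmetric: yes — every pair in R has its reverse in R.
Transitive: no — w0 R w1 and w1 R w0, but not w0 R w0.
Euclidean: no — w0 R w2 and w0 R w2, but not w2 R w2.
Only symmetric holds.

symmetric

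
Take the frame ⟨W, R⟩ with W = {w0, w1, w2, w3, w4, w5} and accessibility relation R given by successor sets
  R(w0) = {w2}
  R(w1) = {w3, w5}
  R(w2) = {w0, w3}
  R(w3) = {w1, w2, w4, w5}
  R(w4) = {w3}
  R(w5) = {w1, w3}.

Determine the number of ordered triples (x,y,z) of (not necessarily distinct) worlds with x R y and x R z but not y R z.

Enumerating: (w0,w2,w2), (w1,w3,w3), (w1,w5,w5), (w2,w0,w0), (w2,w0,w3), (w2,w3,w0), (w2,w3,w3), (w3,w1,w1), (w3,w1,w2), (w3,w1,w4), (w3,w2,w1), (w3,w2,w2), … and 12 more.
Total: 24.

24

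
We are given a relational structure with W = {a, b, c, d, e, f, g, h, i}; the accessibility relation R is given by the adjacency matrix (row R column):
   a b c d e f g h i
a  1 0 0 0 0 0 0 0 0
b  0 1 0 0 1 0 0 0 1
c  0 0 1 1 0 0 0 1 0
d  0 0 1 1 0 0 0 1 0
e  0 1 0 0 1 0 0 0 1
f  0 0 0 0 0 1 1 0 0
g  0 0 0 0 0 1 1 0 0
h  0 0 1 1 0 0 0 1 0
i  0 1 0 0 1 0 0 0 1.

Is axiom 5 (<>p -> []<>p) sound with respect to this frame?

Axiom 5 corresponds to the accessibility relation being Euclidean.
Euclidean: yes — any two successors of a common world are R-related.

Yes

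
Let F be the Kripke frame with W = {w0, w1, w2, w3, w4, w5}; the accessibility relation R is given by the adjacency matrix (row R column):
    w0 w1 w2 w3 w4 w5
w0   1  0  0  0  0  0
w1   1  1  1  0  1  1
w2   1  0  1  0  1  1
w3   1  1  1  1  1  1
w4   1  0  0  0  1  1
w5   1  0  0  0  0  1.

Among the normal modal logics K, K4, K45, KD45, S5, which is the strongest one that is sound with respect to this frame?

K4

Transitive (axiom 4): yes — every two-step R-path is closed by a direct edge.
Euclidean (axiom 5): no — w1 R w0 and w1 R w2, but not w0 R w2.
Serial (axiom D): yes — every world has a successor (e.g. w0 R w0).
Reflexive (axiom T): yes — every world is R-related to itself.
So F validates K, K4; K45 would additionally require R to be Euclidean. The strongest is K4.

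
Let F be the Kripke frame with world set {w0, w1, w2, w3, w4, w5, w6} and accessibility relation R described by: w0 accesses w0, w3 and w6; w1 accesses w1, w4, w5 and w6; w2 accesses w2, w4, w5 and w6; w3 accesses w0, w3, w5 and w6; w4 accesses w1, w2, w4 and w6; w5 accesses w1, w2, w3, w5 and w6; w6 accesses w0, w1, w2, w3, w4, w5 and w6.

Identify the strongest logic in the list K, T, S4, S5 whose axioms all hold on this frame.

Reflexive (axiom T): yes — every world is R-related to itself.
Transitive (axiom 4): no — w0 R w3 and w3 R w5, but not w0 R w5.
Euclidean (axiom 5): no — w1 R w4 and w1 R w5, but not w4 R w5.
So F validates K, T; S4 would additionally require R to be transitive. The strongest is T.

T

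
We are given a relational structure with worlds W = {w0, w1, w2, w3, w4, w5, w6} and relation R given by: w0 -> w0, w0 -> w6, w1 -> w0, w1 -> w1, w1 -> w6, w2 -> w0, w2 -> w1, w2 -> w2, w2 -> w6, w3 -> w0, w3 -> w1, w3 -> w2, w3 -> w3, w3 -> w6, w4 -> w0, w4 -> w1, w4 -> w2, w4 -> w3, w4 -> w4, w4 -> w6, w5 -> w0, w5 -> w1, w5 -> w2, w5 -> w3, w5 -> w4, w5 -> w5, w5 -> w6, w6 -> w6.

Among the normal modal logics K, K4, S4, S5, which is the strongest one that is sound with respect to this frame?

Transitive (axiom 4): yes — every two-step R-path is closed by a direct edge.
Reflexive (axiom T): yes — every world is R-related to itself.
Euclidean (axiom 5): no — w1 R w6 and w1 R w0, but not w6 R w0.
So F validates K, K4, S4; S5 would additionally require R to be Euclidean. The strongest is S4.

S4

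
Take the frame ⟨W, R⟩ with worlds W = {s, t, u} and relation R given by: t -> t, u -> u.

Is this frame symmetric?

Yes

Symmetric: yes — every pair in R has its reverse in R.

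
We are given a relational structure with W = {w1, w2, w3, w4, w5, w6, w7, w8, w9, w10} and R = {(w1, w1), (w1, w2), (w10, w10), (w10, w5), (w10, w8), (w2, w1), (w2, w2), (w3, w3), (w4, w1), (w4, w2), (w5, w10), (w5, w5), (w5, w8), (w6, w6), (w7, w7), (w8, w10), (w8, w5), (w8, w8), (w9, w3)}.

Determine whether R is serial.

Serial: yes — every world has a successor (e.g. w1 R w1).

Yes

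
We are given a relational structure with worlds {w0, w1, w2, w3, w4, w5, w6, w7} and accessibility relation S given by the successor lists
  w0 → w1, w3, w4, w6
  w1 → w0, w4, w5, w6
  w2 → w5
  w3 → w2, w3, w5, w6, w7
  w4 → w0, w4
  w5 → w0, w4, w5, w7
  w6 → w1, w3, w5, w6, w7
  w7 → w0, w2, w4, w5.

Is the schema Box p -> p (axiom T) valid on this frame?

No

Axiom T corresponds to the accessibility relation being reflexive.
Reflexive: no — w0 is not related to itself.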